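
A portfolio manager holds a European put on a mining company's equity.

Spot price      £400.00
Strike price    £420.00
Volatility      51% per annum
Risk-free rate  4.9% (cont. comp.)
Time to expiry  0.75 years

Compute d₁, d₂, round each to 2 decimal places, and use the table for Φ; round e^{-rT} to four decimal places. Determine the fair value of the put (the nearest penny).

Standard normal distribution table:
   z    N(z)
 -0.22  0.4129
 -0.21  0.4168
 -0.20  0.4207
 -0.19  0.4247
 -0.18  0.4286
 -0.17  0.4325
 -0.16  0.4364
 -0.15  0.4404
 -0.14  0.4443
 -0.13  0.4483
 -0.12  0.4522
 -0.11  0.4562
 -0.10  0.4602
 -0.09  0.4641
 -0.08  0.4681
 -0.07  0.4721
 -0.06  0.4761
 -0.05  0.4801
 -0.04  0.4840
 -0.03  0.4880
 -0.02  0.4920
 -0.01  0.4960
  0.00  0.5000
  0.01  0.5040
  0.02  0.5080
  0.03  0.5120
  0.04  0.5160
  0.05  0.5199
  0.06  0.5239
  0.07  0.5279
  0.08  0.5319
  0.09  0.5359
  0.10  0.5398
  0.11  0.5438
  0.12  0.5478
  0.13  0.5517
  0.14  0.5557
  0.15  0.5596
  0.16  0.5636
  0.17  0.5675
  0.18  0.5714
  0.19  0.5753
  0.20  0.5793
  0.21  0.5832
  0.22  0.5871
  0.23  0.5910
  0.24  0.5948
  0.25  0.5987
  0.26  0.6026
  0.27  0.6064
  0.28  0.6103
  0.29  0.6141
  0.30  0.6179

σ√T = 0.51·√0.75 = 0.4417
d₁ = [ln(400/420) + (0.049 + 0.51²/2)·0.75] / 0.4417 = [-0.0488 + 0.1343] / 0.4417 = 0.1936 ⇒ 0.19
d₂ = d₁ − σ√T = 0.1936 − 0.4417 = -0.2481 ⇒ -0.25
e^(−rT) = e^(−0.049·0.75) = 0.9639
N(−d₂) = N(0.25) = 0.5987;  N(−d₁) = N(-0.19) = 0.4247
P = 420·0.9639·0.5987 − 400·0.4247 = 242.3765 − 169.8800 = 72.4965

£72.50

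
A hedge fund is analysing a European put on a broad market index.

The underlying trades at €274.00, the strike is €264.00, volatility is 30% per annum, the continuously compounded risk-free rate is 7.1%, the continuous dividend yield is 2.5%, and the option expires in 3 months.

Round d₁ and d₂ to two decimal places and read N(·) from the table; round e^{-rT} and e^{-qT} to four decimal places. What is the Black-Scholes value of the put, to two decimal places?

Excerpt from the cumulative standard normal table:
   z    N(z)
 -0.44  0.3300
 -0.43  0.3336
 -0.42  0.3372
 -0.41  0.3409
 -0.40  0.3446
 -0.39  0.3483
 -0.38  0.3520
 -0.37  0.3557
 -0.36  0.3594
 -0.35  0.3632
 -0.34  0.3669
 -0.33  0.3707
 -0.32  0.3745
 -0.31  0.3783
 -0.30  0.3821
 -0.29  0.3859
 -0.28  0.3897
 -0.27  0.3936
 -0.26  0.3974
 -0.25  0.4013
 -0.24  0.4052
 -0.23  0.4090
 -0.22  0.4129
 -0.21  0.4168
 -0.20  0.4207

σ√T = 0.3 × 0.5000 = 0.1500
d₁ = [ln(274/264) + (0.071 − 0.025 + 0.3²/2)·0.25] / 0.1500 = [0.0372 + 0.0227] / 0.1500 = 0.3995 which rounds to 0.40
d₂ = d₁ − σ√T = 0.3995 − 0.1500 = 0.2495 which rounds to 0.25
e^(−qT) = e^(−0.025·0.25) = 0.9938;  e^(−rT) = e^(−0.071·0.25) = 0.9824
P = 264·0.9824·N(-0.25) − 274·0.9938·N(-0.40) = 264·0.9824·0.4013 − 274·0.9938·0.3446 = 104.0786 − 93.8350 = 10.2436

€10.24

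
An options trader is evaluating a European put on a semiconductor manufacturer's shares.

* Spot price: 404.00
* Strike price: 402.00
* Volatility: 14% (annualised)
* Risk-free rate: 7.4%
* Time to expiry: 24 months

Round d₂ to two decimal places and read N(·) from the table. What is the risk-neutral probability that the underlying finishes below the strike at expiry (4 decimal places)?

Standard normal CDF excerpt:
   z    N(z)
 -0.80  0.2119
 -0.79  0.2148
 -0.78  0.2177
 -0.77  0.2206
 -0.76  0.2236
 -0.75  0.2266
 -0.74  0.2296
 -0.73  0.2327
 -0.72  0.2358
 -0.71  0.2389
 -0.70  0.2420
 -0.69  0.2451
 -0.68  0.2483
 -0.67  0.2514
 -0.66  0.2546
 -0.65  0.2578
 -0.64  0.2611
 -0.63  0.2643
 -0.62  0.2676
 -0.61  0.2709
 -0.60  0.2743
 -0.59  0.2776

0.2514

σ√T = 0.14 × 1.4142 = 0.1980
ln(S/K) + (r + σ²/2)T = ln(404/402) + (0.074 + 0.14²/2)·2 = 0.0050 + 0.1676 = 0.1726
d₁ = 0.1726 / 0.1980 = 0.8716 → 0.87
d₂ = d₁ − σ√T = 0.8716 − 0.1980 = 0.6736 → 0.67
Pr(exercise) under Q = N(−d₂) = N(-0.67) = 0.2514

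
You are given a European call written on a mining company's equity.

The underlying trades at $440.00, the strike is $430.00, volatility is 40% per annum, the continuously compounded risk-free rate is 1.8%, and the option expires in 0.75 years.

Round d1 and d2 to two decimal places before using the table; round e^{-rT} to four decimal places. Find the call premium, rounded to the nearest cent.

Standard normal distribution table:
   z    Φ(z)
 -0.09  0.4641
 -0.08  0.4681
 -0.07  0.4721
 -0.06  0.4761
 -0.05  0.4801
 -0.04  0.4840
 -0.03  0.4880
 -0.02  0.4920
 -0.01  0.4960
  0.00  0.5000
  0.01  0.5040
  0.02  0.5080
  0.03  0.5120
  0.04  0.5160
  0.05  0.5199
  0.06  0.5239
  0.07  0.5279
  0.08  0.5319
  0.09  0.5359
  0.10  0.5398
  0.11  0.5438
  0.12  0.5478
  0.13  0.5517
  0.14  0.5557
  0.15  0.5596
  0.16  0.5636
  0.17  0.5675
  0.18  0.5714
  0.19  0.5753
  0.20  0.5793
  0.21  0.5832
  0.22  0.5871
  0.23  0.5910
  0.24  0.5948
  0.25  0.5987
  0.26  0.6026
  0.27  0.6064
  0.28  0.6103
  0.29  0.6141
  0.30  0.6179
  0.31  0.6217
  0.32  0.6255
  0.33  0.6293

σ√T = 0.4 × 0.8660 = 0.3464
d₁ = [ln(440/430) + (0.018 + ½·0.4²)·0.75] / (σ√T) = (0.0230 + 0.0735) / 0.3464 = 0.2785 → 0.28
d₂ = 0.2785 − 0.3464 = -0.0679 → -0.07
exp(−rT) = exp(−0.018·0.75) = 0.9866
N(d₁) = N(0.28) = 0.6103;  N(d₂) = N(-0.07) = 0.4721
C = 440·0.6103 − 430·0.9866·0.4721 = 268.5320 − 200.2828 = 68.2492

$68.25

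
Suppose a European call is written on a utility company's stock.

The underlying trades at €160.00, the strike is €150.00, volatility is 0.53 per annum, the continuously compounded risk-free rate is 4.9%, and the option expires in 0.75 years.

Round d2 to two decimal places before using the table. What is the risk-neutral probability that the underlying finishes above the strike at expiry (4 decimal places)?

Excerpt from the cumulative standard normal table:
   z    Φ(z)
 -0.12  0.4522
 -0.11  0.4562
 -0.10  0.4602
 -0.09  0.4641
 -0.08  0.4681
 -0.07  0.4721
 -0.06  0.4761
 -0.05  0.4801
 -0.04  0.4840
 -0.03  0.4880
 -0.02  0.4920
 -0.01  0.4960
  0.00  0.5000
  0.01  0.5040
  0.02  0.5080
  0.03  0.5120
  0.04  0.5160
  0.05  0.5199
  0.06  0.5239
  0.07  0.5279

σ√T = 0.53·√0.75 = 0.4590
d₁ = [ln(160/150) + (0.049 + 0.53²/2)·0.75] / 0.4590 = [0.0645 + 0.1421] / 0.4590 = 0.4502 ⇒ 0.45
d₂ = d₁ − σ√T = 0.4502 − 0.4590 = -0.0088 ⇒ -0.01
Risk-neutral Pr[S_T > K] = N(d₂) = N(-0.01) = 0.4960

0.4960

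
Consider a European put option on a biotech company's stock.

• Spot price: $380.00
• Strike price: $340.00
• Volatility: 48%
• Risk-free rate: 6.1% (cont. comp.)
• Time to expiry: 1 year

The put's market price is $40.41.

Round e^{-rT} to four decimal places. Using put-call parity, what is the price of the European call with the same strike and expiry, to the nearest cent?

e^(−rT) = e^(−0.061·1) = 0.9408
Put-call parity: C − P = S − K·e^(−rT) = 380 − 340·0.9408 = 380 − 319.8720 = 60.1280
C = P + (C − P) = 40.41 + (60.1280) = 100.5380

$100.54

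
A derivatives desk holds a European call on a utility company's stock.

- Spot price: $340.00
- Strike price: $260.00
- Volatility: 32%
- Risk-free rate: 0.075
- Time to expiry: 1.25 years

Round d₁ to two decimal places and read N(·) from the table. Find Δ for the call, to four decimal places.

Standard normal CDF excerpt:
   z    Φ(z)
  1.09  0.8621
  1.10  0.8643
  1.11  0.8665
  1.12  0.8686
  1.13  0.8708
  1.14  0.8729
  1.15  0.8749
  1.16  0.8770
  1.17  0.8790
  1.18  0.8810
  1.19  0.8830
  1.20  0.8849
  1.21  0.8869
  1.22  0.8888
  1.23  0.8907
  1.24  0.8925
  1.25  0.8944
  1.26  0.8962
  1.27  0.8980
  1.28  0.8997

0.8830

σ√T = 0.32 × 1.1180 = 0.3578
d₁ = [ln(340/260) + (0.075 + ½·0.32²)·1.25] / (σ√T) = (0.2683 + 0.1578) / 0.3578 = 1.1907 which rounds to 1.19
N(d₁) = N(1.19) = 0.8830
Δ_call = N(d₁) = 0.8830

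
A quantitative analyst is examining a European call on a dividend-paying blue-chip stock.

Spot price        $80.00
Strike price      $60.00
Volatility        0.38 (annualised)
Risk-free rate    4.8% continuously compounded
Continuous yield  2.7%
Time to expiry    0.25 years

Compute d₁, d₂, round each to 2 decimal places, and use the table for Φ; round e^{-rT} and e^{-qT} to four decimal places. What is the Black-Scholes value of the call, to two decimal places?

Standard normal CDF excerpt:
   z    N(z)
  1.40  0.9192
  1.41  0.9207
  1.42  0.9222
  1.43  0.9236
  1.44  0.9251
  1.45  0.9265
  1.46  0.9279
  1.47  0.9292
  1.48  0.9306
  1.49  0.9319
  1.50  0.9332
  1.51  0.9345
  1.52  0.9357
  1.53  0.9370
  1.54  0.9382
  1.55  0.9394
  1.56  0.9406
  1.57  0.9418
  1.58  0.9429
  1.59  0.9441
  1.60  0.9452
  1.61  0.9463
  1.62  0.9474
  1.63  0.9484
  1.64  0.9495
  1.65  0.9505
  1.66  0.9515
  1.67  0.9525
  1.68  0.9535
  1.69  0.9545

σ√T = 0.38 × 0.5000 = 0.1900
d₁ = [ln(80/60) + (0.048 − 0.027 + ½·0.38²)·0.25] / (σ√T) = (0.2877 + 0.0233) / 0.1900 = 1.6367 which rounds to 1.64
d₂ = 1.6367 − 0.1900 = 1.4467 which rounds to 1.45
e^(−qT) = e^(−0.027·0.25) = 0.9933;  e^(−rT) = e^(−0.048·0.25) = 0.9881
N(d₁) = N(1.64) = 0.9495;  N(d₂) = N(1.45) = 0.9265
C = 80·0.9933·0.9495 − 60·0.9881·0.9265 = 75.4511 − 54.9285 = 20.5226

$20.52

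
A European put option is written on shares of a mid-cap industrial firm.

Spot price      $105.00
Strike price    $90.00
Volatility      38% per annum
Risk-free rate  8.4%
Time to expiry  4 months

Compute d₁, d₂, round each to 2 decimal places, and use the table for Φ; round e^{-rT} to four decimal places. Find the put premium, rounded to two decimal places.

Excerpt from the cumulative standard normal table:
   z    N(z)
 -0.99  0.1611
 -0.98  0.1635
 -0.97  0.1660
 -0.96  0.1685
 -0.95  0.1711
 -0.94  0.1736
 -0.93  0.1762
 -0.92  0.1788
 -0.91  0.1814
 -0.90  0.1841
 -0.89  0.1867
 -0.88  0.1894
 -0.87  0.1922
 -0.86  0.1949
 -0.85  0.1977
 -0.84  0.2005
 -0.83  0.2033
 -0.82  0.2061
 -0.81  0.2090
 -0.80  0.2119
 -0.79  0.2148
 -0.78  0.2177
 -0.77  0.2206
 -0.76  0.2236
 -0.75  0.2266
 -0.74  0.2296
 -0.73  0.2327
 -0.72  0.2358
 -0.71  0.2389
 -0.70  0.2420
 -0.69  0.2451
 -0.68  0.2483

T = 0.3333;  σ√T = 0.2194
d₁ = [ln(105/90) + (0.084 + ½·0.38²)·0.3333] / (σ√T) = (0.1542 + 0.0521) / 0.2194 = 0.9399 which rounds to 0.94
d₂ = 0.9399 − 0.2194 = 0.7206 which rounds to 0.72
exp(−rT) = exp(−0.084·0.3333) = 0.9724
N(−d₂) = N(-0.72) = 0.2358;  N(−d₁) = N(-0.94) = 0.1736
P = 90·0.9724·0.2358 − 105·0.1736 = 20.6363 − 18.2280 = 2.4083

$2.41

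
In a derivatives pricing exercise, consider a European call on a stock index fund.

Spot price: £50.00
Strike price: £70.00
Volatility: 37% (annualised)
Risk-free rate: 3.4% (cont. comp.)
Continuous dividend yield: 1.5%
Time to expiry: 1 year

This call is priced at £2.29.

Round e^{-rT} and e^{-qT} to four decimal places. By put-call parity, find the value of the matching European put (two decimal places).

e^(−qT) = e^(−0.015·1) = 0.9851;  e^(−rT) = e^(−0.034·1) = 0.9666
Put-call parity: C − P = S·e^(−qT) − K·e^(−rT) = 50·0.9851 − 70·0.9666 = 49.2550 − 67.6620 = -18.4070
P = C − (C − P) = 2.29 − (-18.4070) = 20.6970

£20.70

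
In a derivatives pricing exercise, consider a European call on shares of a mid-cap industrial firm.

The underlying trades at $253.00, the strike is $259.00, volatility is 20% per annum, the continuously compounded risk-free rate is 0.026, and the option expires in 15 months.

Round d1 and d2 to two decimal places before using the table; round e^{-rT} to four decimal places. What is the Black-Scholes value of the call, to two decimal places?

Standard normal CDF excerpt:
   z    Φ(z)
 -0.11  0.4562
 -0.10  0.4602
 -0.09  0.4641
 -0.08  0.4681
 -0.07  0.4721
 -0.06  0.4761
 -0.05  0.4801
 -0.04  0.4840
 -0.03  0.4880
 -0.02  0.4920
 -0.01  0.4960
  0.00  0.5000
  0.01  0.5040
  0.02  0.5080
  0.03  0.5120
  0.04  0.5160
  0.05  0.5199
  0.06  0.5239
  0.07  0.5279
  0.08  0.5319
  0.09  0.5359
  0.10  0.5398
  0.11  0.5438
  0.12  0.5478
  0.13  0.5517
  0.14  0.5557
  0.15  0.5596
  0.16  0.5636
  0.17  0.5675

σ√T = 0.2 × 1.1180 = 0.2236
d₁ = [ln(253/259) + (0.026 + ½·0.2²)·1.25] / (σ√T) = (-0.0234 + 0.0575) / 0.2236 = 0.1523 → 0.15
d₂ = 0.1523 − 0.2236 = -0.0713 → -0.07
exp(−rT) = exp(−0.026·1.25) = 0.9680
N(d₁) = N(0.15) = 0.5596;  N(d₂) = N(-0.07) = 0.4721
C = 253·0.5596 − 259·0.9680·0.4721 = 141.5788 − 118.3611 = 23.2177

$23.22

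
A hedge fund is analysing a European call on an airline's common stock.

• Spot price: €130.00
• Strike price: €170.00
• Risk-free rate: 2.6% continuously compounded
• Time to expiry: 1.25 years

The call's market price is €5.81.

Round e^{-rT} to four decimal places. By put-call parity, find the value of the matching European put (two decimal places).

€40.37

exp(−rT) = exp(−0.026·1.25) = 0.9680
Put-call parity: C − P = S − K·e^(−rT) = 130 − 170·0.9680 = 130 − 164.5600 = -34.5600
P = C − (C − P) = 5.81 − (-34.5600) = 40.3700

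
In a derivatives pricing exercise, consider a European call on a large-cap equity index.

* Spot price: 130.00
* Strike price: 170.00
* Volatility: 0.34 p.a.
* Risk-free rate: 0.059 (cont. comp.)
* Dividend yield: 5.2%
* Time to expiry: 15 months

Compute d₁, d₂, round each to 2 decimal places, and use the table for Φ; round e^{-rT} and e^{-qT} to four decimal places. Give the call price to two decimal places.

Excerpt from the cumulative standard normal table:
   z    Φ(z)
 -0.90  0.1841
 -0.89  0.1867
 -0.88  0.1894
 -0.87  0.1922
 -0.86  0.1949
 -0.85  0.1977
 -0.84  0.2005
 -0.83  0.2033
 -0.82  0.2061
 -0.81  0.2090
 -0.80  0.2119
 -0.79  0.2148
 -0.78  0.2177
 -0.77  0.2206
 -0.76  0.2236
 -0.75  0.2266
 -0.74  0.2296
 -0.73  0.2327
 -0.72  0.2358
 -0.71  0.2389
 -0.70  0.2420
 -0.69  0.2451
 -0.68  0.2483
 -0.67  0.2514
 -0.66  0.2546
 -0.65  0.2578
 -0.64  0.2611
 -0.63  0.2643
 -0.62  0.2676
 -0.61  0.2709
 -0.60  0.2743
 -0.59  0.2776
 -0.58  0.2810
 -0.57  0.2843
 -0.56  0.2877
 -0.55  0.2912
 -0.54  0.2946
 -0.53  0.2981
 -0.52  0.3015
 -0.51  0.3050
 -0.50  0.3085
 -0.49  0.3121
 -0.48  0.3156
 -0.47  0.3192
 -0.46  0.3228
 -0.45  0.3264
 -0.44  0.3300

7.67

σ√T = 0.34 × 1.1180 = 0.3801
d₁ = [ln(130/170) + (0.059 − 0.052 + ½·0.34²)·1.25] / (σ√T) = (-0.2683 + 0.0810) / 0.3801 = -0.4926 which rounds to -0.49
d₂ = -0.4926 − 0.3801 = -0.8728 which rounds to -0.87
exp(−qT) = exp(−0.052·1.25) = 0.9371;  exp(−rT) = exp(−0.059·1.25) = 0.9289
N(d₁) = N(-0.49) = 0.3121;  N(d₂) = N(-0.87) = 0.1922
C = 130·0.9371·0.3121 − 170·0.9289·0.1922 = 38.0210 − 30.3509 = 7.6701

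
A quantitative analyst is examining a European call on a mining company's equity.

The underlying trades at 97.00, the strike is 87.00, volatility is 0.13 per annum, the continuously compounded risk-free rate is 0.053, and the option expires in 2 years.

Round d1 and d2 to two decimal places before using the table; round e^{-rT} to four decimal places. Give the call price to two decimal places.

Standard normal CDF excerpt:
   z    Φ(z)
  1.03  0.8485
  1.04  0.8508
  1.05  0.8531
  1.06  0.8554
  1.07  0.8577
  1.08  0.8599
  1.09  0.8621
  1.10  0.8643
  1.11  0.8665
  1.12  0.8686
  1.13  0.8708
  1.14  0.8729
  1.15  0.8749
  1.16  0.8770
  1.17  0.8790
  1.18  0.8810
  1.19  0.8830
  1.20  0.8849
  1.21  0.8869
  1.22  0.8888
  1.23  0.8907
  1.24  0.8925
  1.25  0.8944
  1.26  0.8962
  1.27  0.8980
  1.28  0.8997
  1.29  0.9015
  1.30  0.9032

19.65

σ√T = 0.13 × 1.4142 = 0.1838
d₁ = [ln(97/87) + (0.053 + 0.13²/2)·2] / 0.1838 = [0.1088 + 0.1229] / 0.1838 = 1.2603 → 1.26
d₂ = d₁ − σ√T = 1.2603 − 0.1838 = 1.0764 → 1.08
e^(−rT) = e^(−0.053·2) = 0.8994
N(d₁) = N(1.26) = 0.8962;  N(d₂) = N(1.08) = 0.8599
C = 97·0.8962 − 87·0.8994·0.8599 = 86.9314 − 67.2853 = 19.6461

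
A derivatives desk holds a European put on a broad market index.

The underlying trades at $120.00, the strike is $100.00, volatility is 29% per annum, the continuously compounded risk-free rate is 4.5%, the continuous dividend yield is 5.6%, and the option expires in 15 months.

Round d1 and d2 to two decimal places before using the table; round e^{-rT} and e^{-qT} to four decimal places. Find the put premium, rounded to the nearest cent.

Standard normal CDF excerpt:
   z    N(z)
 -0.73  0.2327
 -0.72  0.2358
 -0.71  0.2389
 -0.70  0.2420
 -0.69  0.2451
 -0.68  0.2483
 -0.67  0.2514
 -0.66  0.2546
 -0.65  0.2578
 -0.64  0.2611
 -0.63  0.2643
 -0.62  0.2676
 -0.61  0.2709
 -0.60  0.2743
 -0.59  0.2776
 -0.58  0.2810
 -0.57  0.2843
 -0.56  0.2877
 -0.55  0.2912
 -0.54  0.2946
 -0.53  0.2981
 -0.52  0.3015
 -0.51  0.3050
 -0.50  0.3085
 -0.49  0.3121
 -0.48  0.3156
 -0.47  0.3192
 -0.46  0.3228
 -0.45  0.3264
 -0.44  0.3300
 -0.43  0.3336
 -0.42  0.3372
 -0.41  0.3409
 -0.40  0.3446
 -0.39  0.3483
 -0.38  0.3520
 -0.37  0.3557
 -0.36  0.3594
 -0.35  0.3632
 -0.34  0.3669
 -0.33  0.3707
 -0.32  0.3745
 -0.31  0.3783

$6.19

T = 1.25;  σ√T = 0.3242
d₁ = [ln(120/100) + (0.045 − 0.056 + ½·0.29²)·1.25] / (σ√T) = (0.1823 + 0.0388) / 0.3242 = 0.6820 ≈ 0.68
d₂ = 0.6820 − 0.3242 = 0.3578 ≈ 0.36
e^(−qT) = e^(−0.056·1.25) = 0.9324;  e^(−rT) = e^(−0.045·1.25) = 0.9453
N(−d₂) = N(-0.36) = 0.3594;  N(−d₁) = N(-0.68) = 0.2483
P = 100·0.9453·0.3594 − 120·0.9324·0.2483 = 33.9741 − 27.7818 = 6.1923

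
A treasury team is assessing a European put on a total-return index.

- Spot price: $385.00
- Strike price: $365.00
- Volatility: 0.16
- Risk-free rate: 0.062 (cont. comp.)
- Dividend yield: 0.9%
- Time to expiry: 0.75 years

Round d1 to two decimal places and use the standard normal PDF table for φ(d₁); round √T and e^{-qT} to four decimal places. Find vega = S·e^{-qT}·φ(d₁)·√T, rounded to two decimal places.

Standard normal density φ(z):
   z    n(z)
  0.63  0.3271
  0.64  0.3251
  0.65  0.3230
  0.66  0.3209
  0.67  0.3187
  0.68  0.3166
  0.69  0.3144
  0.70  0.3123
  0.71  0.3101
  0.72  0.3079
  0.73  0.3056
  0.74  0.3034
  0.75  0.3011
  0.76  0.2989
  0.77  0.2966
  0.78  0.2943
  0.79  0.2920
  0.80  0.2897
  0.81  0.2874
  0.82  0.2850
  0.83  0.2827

100.48

σ√T = 0.16·√0.75 = 0.1386
d₁ = [ln(385/365) + (0.062 − 0.009 + ½·0.16²)·0.75] / (σ√T) = (0.0533 + 0.0493) / 0.1386 = 0.7411 ≈ 0.74
√T = √0.75 = 0.8660
φ(d₁) = φ(0.74) = 0.3034
exp(−qT) = exp(−0.009·0.75) = 0.9933
vega = S·exp(−qT)·φ(d₁)·√T = 385·0.9933·0.3034·0.8660 = 100.4788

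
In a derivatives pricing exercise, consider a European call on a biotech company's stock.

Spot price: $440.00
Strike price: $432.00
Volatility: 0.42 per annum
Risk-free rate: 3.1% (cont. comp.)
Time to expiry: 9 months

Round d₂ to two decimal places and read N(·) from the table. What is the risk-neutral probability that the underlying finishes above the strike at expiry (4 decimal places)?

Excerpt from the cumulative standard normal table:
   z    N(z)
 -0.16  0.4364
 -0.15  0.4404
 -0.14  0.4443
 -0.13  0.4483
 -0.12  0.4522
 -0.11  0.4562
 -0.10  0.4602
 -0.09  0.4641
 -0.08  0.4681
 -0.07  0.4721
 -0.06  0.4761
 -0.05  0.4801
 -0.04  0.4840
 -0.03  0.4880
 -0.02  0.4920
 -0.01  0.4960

T = 0.75;  σ√T = 0.3637
ln(S/K) + (r + σ²/2)T = ln(440/432) + (0.031 + 0.42²/2)·0.75 = 0.0183 + 0.0894 = 0.1077
d₁ = 0.1077 / 0.3637 = 0.2962 ⇒ 0.30
d₂ = d₁ − σ√T = 0.2962 − 0.3637 = -0.0675 ⇒ -0.07
Pr(exercise) under Q = N(d₂) = 0.4721

0.4721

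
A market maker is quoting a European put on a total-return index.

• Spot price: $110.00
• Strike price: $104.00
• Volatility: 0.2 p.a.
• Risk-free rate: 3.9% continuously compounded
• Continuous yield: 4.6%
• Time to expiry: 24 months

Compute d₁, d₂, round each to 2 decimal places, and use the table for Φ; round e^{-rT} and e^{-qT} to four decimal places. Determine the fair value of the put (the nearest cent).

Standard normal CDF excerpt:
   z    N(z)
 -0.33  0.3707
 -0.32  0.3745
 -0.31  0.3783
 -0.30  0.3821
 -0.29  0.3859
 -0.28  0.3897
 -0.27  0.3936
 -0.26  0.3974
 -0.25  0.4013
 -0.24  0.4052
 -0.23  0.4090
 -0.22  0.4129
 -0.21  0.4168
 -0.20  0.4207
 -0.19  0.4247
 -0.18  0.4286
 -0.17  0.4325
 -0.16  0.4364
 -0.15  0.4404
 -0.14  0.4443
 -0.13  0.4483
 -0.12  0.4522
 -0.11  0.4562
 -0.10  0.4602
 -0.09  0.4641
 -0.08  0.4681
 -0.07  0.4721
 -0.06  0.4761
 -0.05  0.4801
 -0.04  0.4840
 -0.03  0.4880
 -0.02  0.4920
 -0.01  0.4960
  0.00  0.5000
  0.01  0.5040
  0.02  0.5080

$9.00

σ√T = 0.2 × 1.4142 = 0.2828
d₁ = [ln(110/104) + (0.039 − 0.046 + 0.2²/2)·2] / 0.2828 = [0.0561 + 0.0260] / 0.2828 = 0.2902 ≈ 0.29
d₂ = d₁ − σ√T = 0.2902 − 0.2828 = 0.0074 ≈ 0.01
e^(−qT) = e^(−0.046·2) = 0.9121;  e^(−rT) = e^(−0.039·2) = 0.9250
N(−d₂) = N(-0.01) = 0.4960;  N(−d₁) = N(-0.29) = 0.3859
P = 104·0.9250·0.4960 − 110·0.9121·0.3859 = 47.7152 − 38.7177 = 8.9975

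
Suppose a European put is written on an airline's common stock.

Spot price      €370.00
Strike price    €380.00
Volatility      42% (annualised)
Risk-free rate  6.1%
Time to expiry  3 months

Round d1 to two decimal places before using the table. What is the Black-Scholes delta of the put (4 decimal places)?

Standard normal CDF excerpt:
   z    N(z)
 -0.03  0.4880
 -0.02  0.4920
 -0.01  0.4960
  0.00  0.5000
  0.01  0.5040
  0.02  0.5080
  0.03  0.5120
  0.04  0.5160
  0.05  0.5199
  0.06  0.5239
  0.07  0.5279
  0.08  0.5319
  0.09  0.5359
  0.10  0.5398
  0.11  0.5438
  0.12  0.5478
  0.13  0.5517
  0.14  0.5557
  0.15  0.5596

σ√T = 0.42·√0.25 = 0.2100
d₁ = [ln(370/380) + (0.061 + ½·0.42²)·0.25] / (σ√T) = (-0.0267 + 0.0373) / 0.2100 = 0.0506 ⇒ 0.05
N(d₁) = N(0.05) = 0.5199
Δ_put = N(d₁) − 1 = 0.5199 − 1 = -0.4801

-0.4801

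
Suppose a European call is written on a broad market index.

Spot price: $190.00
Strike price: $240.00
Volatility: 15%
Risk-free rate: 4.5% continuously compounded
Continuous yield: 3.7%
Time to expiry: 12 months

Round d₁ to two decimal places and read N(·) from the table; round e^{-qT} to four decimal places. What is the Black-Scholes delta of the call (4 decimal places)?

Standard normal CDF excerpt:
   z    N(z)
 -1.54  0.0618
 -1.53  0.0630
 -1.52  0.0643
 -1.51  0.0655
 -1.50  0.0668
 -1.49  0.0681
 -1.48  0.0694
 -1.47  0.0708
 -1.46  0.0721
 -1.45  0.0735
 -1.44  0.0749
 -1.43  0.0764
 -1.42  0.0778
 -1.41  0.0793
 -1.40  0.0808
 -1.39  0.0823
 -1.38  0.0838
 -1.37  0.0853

σ√T = 0.15·√1 = 0.1500
d₁ = [ln(190/240) + (0.045 − 0.037 + 0.15²/2)·1] / 0.1500 = [-0.2336 + 0.0192] / 0.1500 = -1.4291 ⇒ -1.43
N(d₁) = N(-1.43) = 0.0764
Δ_call = e^(−qT)·N(d₁) = 0.9637·0.0764 = 0.0736

0.0736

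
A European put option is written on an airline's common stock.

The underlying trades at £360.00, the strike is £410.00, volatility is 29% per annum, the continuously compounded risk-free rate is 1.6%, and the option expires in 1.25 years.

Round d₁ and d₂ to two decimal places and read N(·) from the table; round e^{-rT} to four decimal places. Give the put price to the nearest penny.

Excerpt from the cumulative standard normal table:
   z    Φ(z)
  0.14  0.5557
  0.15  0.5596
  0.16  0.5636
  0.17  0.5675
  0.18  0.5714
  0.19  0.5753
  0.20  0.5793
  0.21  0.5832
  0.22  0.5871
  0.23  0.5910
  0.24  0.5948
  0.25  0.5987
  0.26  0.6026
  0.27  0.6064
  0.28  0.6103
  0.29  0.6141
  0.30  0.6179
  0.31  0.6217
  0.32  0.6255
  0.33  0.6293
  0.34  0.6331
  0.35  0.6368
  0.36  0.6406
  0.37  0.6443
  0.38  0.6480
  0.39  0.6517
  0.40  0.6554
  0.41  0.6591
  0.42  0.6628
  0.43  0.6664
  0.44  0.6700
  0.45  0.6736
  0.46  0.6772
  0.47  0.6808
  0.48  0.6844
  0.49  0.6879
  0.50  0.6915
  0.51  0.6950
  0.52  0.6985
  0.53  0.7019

£72.20

T = 1.25;  σ√T = 0.3242
d₁ = [ln(360/410) + (0.016 + 0.29²/2)·1.25] / 0.3242 = [-0.1301 + 0.0726] / 0.3242 = -0.1773 ⇒ -0.18
d₂ = d₁ − σ√T = -0.1773 − 0.3242 = -0.5015 ⇒ -0.50
e^(−rT) = e^(−0.016·1.25) = 0.9802
P = 410·0.9802·N(0.50) − 360·N(0.18) = 410·0.9802·0.6915 − 360·0.5714 = 277.9014 − 205.7040 = 72.1974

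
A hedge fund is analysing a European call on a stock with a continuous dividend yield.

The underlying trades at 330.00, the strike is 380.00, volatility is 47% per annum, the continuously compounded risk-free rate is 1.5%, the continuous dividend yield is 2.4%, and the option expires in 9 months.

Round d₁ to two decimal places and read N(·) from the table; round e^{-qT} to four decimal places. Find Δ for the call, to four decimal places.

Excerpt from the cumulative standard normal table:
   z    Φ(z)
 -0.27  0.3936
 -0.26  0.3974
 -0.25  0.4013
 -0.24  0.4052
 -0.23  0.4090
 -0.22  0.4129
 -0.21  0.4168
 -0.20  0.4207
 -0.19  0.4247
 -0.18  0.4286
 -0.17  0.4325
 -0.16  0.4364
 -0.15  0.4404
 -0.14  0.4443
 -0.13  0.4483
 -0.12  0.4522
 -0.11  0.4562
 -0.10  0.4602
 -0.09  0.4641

0.4286

σ√T = 0.47 × 0.8660 = 0.4070
d₁ = [ln(330/380) + (0.015 − 0.024 + ½·0.47²)·0.75] / (σ√T) = (-0.1411 + 0.0761) / 0.4070 = -0.1597 → -0.16
N(d₁) = N(-0.16) = 0.4364
Δ_call = exp(−qT)·N(d₁) = 0.9822·0.4364 = 0.4286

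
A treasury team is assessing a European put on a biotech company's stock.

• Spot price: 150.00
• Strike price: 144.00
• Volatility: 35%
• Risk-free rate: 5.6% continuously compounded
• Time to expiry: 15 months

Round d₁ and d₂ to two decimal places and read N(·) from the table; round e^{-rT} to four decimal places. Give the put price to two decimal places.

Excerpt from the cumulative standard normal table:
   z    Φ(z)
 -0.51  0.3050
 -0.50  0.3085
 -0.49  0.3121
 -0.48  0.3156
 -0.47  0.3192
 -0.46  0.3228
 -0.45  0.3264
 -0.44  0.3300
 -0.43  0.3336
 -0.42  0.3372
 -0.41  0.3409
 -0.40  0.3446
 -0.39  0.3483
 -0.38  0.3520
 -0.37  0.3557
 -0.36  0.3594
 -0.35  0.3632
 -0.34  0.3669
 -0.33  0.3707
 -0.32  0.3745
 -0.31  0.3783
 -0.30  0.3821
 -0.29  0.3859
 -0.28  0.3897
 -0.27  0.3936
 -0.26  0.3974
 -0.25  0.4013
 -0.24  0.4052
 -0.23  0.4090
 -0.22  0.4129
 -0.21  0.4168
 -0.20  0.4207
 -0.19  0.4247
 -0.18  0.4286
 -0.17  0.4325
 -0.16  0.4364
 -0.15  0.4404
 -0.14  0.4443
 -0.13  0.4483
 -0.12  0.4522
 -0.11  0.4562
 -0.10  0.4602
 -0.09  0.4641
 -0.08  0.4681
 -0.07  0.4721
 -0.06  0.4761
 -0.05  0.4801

14.97

T = 1.25;  σ√T = 0.3913
ln(S/K) + (r + σ²/2)T = ln(150/144) + (0.056 + 0.35²/2)·1.25 = 0.0408 + 0.1466 = 0.1874
d₁ = 0.1874 / 0.3913 = 0.4789 ≈ 0.48
d₂ = d₁ − σ√T = 0.4789 − 0.3913 = 0.0876 ≈ 0.09
e^(−rT) = e^(−0.056·1.25) = 0.9324
N(−d₂) = N(-0.09) = 0.4641;  N(−d₁) = N(-0.48) = 0.3156
P = 144·0.9324·0.4641 − 150·0.3156 = 62.3127 − 47.3400 = 14.9727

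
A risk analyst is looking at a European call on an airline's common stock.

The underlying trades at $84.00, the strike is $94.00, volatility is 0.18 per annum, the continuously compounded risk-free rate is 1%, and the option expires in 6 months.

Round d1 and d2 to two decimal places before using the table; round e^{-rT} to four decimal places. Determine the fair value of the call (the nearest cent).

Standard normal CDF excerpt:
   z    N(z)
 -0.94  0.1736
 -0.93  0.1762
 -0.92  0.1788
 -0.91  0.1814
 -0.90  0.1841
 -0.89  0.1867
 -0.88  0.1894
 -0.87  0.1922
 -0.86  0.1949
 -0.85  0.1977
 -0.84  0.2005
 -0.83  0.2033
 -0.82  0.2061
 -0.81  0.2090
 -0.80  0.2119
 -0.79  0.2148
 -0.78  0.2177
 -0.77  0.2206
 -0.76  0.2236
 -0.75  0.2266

$1.32

σ√T = 0.18 × 0.7071 = 0.1273
d₁ = [ln(84/94) + (0.01 + 0.18²/2)·0.5] / 0.1273 = [-0.1125 + 0.0131] / 0.1273 = -0.7808 which rounds to -0.78
d₂ = d₁ − σ√T = -0.7808 − 0.1273 = -0.9081 which rounds to -0.91
e^(−rT) = e^(−0.01·0.5) = 0.9950
C = 84·N(-0.78) − 94·0.9950·N(-0.91) = 84·0.2177 − 94·0.9950·0.1814 = 18.2868 − 16.9663 = 1.3205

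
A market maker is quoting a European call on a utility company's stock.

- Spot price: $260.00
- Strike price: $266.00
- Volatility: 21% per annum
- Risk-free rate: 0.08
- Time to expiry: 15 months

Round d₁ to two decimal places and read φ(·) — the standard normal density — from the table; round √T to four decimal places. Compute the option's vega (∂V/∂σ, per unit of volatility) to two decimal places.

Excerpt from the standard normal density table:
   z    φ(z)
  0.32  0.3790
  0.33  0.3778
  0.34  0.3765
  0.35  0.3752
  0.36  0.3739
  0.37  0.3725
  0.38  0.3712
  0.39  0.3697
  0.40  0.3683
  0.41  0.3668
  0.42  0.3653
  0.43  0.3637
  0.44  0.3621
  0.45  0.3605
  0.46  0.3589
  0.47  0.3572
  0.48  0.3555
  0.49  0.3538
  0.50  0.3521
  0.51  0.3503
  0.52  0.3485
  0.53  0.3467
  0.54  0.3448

σ√T = 0.21 × 1.1180 = 0.2348
d₁ = [ln(260/266) + (0.08 + 0.21²/2)·1.25] / 0.2348 = [-0.0228 + 0.1276] / 0.2348 = 0.4461 → 0.45
√T = √1.25 = 1.1180
φ(d₁) = φ(0.45) = 0.3605
vega = S·φ(d₁)·√T = 260·0.3605·1.1180 = 104.7901
(Vega is the same for a European call and put with the same parameters.)

104.79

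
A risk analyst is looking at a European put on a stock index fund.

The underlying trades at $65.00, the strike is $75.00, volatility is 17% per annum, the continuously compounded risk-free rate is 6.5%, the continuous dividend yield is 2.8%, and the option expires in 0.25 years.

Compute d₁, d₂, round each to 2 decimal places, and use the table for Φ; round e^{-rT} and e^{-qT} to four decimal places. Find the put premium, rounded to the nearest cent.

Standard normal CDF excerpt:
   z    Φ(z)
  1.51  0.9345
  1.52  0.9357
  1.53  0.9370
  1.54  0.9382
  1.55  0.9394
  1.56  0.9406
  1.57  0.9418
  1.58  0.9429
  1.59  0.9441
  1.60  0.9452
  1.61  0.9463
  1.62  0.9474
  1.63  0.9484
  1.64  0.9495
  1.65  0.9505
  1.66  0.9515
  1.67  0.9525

$9.43

σ√T = 0.17 × 0.5000 = 0.0850
d₁ = [ln(65/75) + (0.065 − 0.028 + 0.17²/2)·0.25] / 0.0850 = [-0.1431 + 0.0129] / 0.0850 = -1.5322 ⇒ -1.53
d₂ = d₁ − σ√T = -1.5322 − 0.0850 = -1.6172 ⇒ -1.62
e^(−qT) = e^(−0.028·0.25) = 0.9930;  e^(−rT) = e^(−0.065·0.25) = 0.9839
P = 75·0.9839·N(1.62) − 65·0.9930·N(1.53) = 75·0.9839·0.9474 − 65·0.9930·0.9370 = 69.9110 − 60.4787 = 9.4323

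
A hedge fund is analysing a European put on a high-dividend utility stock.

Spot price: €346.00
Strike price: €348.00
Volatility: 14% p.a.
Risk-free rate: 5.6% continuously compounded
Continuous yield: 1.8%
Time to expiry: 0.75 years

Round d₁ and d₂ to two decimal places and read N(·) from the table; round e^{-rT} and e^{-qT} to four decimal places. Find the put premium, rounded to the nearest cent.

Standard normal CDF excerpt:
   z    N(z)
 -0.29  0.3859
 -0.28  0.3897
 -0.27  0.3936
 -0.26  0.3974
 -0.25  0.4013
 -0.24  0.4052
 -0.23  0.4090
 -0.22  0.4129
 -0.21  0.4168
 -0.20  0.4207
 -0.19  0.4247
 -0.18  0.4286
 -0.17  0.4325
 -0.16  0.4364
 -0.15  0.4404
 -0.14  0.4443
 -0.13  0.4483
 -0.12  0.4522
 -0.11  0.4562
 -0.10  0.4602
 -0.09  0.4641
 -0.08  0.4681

T = 0.75;  σ√T = 0.1212
d₁ = [ln(346/348) + (0.056 − 0.018 + 0.14²/2)·0.75] / 0.1212 = [-0.0058 + 0.0359] / 0.1212 = 0.2481 ≈ 0.25
d₂ = d₁ − σ√T = 0.2481 − 0.1212 = 0.1269 ≈ 0.13
e^(−qT) = e^(−0.018·0.75) = 0.9866;  e^(−rT) = e^(−0.056·0.75) = 0.9589
N(−d₂) = N(-0.13) = 0.4483;  N(−d₁) = N(-0.25) = 0.4013
P = 348·0.9589·0.4483 − 346·0.9866·0.4013 = 149.5965 − 136.9892 = 12.6072

€12.61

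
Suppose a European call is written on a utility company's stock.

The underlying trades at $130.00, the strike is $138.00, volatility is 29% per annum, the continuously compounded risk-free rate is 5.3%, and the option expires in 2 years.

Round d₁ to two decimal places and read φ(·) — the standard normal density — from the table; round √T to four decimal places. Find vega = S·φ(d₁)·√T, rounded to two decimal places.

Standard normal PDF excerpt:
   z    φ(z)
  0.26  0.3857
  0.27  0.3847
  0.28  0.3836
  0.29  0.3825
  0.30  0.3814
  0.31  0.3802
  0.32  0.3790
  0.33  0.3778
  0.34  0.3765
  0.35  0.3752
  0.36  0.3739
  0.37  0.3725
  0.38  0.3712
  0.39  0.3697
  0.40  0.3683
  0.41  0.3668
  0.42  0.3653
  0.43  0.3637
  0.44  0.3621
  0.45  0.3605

T = 2;  σ√T = 0.4101
d₁ = [ln(130/138) + (0.053 + 0.29²/2)·2] / 0.4101 = [-0.0597 + 0.1901] / 0.4101 = 0.3179 ⇒ 0.32
√T = √2 = 1.4142
φ(d₁) = φ(0.32) = 0.3790
vega = S·φ(d₁)·√T = 130·0.3790·1.4142 = 69.6776
(The put has the same vega.)

69.68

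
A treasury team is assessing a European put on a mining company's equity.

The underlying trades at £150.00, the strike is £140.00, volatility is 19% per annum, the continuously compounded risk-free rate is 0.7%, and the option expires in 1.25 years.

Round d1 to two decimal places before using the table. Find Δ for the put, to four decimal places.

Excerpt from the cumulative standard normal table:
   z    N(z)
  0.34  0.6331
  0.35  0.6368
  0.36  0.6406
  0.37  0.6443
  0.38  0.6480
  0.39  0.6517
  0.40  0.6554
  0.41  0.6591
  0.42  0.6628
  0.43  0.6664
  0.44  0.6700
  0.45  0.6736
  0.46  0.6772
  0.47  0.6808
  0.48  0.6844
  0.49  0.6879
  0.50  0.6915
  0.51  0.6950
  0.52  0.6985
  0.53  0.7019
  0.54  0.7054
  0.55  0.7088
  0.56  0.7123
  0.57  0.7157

σ√T = 0.19 × 1.1180 = 0.2124
d₁ = [ln(150/140) + (0.007 + 0.19²/2)·1.25] / 0.2124 = [0.0690 + 0.0313] / 0.2124 = 0.4722 ⇒ 0.47
N(d₁) = N(0.47) = 0.6808
Δ_put = N(d₁) − 1 = 0.6808 − 1 = -0.3192

-0.3192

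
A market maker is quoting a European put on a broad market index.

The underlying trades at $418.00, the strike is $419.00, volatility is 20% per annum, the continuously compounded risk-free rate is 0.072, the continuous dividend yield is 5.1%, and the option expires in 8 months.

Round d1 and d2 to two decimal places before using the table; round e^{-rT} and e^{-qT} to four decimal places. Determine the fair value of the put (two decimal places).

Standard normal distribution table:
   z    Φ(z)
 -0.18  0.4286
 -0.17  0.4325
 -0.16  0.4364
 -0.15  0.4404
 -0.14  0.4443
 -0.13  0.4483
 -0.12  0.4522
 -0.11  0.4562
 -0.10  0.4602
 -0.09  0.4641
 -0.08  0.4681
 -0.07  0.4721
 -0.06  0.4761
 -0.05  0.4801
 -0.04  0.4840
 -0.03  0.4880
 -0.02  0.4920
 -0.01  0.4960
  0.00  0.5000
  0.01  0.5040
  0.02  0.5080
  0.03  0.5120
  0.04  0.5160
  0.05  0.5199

σ√T = 0.2 × 0.8165 = 0.1633
d₁ = [ln(418/419) + (0.072 − 0.051 + 0.2²/2)·0.6667] / 0.1633 = [-0.0024 + 0.0273] / 0.1633 = 0.1527 → 0.15
d₂ = d₁ − σ√T = 0.1527 − 0.1633 = -0.0106 → -0.01
exp(−qT) = exp(−0.051·0.6667) = 0.9666;  exp(−rT) = exp(−0.072·0.6667) = 0.9531
N(−d₂) = N(0.01) = 0.5040;  N(−d₁) = N(-0.15) = 0.4404
P = 419·0.9531·0.5040 − 418·0.9666·0.4404 = 201.2718 − 177.9387 = 23.3332

$23.33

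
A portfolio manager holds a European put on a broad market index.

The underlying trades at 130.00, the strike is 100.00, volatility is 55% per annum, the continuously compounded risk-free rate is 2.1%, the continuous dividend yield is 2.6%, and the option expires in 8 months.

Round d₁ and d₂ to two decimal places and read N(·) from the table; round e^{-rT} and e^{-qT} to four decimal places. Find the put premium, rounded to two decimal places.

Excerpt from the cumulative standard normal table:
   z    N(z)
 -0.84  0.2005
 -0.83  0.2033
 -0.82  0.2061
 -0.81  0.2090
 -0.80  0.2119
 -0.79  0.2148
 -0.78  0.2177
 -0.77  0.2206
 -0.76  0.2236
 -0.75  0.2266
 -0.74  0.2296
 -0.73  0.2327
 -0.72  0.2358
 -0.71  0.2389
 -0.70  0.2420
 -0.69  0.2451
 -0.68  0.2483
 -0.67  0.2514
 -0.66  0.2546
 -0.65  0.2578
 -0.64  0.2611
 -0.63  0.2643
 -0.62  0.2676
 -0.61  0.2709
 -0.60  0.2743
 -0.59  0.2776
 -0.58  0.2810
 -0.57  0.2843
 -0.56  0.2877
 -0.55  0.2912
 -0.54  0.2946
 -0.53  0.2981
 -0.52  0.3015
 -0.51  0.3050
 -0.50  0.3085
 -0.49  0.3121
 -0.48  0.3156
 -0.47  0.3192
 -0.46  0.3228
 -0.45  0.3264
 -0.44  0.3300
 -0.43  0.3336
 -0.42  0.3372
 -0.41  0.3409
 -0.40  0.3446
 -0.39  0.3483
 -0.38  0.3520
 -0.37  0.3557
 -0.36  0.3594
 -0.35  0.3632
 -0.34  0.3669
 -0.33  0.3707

8.74

σ√T = 0.55 × 0.8165 = 0.4491
d₁ = [ln(130/100) + (0.021 − 0.026 + ½·0.55²)·0.6667] / (σ√T) = (0.2624 + 0.0975) / 0.4491 = 0.8013 which rounds to 0.80
d₂ = 0.8013 − 0.4491 = 0.3523 which rounds to 0.35
e^(−qT) = e^(−0.026·0.6667) = 0.9828;  e^(−rT) = e^(−0.021·0.6667) = 0.9861
N(−d₂) = N(-0.35) = 0.3632;  N(−d₁) = N(-0.80) = 0.2119
P = 100·0.9861·0.3632 − 130·0.9828·0.2119 = 35.8152 − 27.0732 = 8.7420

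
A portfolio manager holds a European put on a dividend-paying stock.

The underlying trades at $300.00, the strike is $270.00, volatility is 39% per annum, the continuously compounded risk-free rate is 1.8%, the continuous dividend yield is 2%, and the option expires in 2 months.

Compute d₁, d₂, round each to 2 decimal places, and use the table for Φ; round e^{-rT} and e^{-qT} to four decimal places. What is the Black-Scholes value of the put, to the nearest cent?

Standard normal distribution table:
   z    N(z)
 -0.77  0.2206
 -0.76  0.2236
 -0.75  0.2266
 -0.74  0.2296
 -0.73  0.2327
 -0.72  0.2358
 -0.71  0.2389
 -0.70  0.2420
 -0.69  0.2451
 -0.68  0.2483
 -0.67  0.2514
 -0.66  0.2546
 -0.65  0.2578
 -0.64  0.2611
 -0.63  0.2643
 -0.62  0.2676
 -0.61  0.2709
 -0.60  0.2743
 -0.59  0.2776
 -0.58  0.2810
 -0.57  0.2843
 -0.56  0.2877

σ√T = 0.39 × 0.4082 = 0.1592
ln(S/K) + (r − q + σ²/2)T = ln(300/270) + (0.018 − 0.02 + 0.39²/2)·0.1667 = 0.1054 + 0.0123 = 0.1177
d₁ = 0.1177 / 0.1592 = 0.7393 ⇒ 0.74
d₂ = d₁ − σ√T = 0.7393 − 0.1592 = 0.5800 ⇒ 0.58
exp(−qT) = exp(−0.02·0.1667) = 0.9967;  exp(−rT) = exp(−0.018·0.1667) = 0.9970
P = 270·0.9970·N(-0.58) − 300·0.9967·N(-0.74) = 270·0.9970·0.2810 − 300·0.9967·0.2296 = 75.6424 − 68.6527 = 6.9897

$6.99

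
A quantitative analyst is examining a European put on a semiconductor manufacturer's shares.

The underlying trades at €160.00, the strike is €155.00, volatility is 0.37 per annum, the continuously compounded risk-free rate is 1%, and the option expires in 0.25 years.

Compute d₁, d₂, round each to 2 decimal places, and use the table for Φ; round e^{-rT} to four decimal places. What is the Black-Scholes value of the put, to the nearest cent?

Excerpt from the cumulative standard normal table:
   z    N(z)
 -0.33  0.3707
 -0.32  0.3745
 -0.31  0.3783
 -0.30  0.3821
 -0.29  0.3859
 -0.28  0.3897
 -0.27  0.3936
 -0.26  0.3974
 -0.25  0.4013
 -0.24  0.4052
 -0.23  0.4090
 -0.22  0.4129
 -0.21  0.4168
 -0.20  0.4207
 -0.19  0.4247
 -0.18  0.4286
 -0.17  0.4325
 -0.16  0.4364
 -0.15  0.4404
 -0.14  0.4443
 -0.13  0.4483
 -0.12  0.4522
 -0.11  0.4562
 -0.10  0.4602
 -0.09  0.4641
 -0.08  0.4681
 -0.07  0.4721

€9.40

σ√T = 0.37 × 0.5000 = 0.1850
d₁ = [ln(160/155) + (0.01 + 0.37²/2)·0.25] / 0.1850 = [0.0317 + 0.0196] / 0.1850 = 0.2776 which rounds to 0.28
d₂ = d₁ − σ√T = 0.2776 − 0.1850 = 0.0926 which rounds to 0.09
e^(−rT) = e^(−0.01·0.25) = 0.9975
N(−d₂) = N(-0.09) = 0.4641;  N(−d₁) = N(-0.28) = 0.3897
P = 155·0.9975·0.4641 − 160·0.3897 = 71.7557 − 62.3520 = 9.4037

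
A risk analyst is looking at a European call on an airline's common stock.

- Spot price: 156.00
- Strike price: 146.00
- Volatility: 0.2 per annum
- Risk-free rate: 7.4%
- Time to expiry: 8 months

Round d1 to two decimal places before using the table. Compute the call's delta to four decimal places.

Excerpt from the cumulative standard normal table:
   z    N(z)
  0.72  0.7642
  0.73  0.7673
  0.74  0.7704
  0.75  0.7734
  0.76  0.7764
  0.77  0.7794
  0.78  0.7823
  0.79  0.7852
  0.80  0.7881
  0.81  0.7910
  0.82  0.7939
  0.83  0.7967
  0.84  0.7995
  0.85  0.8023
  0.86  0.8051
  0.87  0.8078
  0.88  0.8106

0.7852

σ√T = 0.2 × 0.8165 = 0.1633
d₁ = [ln(156/146) + (0.074 + ½·0.2²)·0.6667] / (σ√T) = (0.0662 + 0.0627) / 0.1633 = 0.7894 which rounds to 0.79
N(d₁) = N(0.79) = 0.7852
Δ_call = N(d₁) = 0.7852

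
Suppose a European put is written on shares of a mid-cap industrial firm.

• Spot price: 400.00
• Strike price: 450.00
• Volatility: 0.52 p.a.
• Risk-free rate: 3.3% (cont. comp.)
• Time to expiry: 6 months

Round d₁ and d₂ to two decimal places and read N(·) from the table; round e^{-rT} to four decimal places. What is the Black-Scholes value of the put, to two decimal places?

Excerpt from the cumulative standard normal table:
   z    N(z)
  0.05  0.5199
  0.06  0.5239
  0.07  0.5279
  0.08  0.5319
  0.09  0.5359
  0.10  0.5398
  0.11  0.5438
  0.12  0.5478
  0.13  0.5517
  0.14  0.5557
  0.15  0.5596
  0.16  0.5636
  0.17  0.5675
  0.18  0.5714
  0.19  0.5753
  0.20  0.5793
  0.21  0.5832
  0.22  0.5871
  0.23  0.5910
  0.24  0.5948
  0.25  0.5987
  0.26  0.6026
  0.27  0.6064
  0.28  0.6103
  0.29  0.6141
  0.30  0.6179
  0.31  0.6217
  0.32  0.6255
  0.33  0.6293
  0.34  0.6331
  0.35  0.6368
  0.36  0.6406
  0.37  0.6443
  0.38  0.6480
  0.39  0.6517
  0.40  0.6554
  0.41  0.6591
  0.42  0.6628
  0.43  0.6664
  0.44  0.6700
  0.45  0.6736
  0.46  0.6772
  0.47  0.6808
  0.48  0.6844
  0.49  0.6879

σ√T = 0.52 × 0.7071 = 0.3677
ln(S/K) + (r + σ²/2)T = ln(400/450) + (0.033 + 0.52²/2)·0.5 = -0.1178 + 0.0841 = -0.0337
d₁ = -0.0337 / 0.3677 = -0.0916 ⇒ -0.09
d₂ = d₁ − σ√T = -0.0916 − 0.3677 = -0.4593 ⇒ -0.46
e^(−rT) = e^(−0.033·0.5) = 0.9836
N(−d₂) = N(0.46) = 0.6772;  N(−d₁) = N(0.09) = 0.5359
P = 450·0.9836·0.6772 − 400·0.5359 = 299.7423 − 214.3600 = 85.3823

85.38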